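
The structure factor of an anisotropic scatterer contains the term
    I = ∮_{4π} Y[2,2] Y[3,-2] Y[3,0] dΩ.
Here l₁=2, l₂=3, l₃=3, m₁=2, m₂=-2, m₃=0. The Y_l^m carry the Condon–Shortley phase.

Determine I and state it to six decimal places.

m-sum 0 ✓  L=8 even ✓  1≤3≤5 ✓
Π(2lᵢ+1) = 5×7×7 = 245
triangle coeff Δ(2,3,3) = 1/3780
Σ_t [0,2]: t=0:+1/24 t=1:−1/4 t=2:+1/24 = -1/6
(3j)²=4/105 [(2 3 3; 0 0 0)], sign=+1
Σ_t [0,0]: t=0:+1/24 = 1/24
(3j)²=1/21 [(2 3 3; 2 -2 0)], sign=-1
⇒ 4πI² = 4/9
I = (-1)√(4/9/(4π)) = -0.18806319

-0.188063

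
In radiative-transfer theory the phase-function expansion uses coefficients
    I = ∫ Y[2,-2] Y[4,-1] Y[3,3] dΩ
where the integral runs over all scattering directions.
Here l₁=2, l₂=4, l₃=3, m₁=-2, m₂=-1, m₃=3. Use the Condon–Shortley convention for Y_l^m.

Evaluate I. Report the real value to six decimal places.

l₁+l₂+l₃=9 is odd: 3j(l;000)=0 ⇒ I=0

0.000000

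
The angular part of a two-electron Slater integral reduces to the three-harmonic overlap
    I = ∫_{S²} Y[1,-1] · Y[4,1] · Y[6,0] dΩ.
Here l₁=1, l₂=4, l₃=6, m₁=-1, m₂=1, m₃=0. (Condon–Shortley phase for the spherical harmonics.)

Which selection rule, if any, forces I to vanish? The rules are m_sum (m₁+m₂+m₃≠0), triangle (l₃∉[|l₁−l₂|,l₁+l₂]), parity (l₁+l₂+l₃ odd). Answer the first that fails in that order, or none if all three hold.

triangle

m₁+m₂+m₃ = -1 + 1 + 0 = 0  ✓
triangle: |1−4|=3 ≤ l₃=6 ≤ 1+4=5  ✗
parity: l₁+l₂+l₃ = 11 is odd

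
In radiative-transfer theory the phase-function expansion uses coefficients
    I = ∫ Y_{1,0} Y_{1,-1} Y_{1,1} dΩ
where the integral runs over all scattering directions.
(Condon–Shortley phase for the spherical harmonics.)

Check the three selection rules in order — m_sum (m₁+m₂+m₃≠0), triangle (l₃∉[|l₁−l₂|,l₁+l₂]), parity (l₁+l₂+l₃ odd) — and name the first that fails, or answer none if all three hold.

parity

m₁+m₂+m₃ = 0 − 1 + 1 = 0  ✓
triangle: |1−1|=0 ≤ l₃=1 ≤ 1+1=2  ✓
parity: l₁+l₂+l₃ = 3 is odd  ✗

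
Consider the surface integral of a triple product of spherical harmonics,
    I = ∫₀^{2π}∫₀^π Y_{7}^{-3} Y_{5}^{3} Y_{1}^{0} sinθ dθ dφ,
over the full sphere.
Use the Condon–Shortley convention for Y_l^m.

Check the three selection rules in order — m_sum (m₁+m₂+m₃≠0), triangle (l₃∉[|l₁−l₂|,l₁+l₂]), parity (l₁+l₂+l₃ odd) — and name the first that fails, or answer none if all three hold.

azimuthal sum: -3 + 3 + 0 = 0  ✓
2 ≤ 1 ≤ 12 (triangle on l)  ✗
L = 7 + 5 + 1 = 13 (odd)

triangle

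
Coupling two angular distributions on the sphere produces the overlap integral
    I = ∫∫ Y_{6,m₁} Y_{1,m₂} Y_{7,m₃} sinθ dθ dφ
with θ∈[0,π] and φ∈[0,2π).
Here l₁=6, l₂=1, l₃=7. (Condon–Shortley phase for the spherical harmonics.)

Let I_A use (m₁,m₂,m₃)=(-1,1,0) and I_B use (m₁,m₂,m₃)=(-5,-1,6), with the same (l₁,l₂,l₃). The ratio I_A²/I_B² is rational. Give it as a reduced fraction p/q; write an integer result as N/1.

Same 6,1,7: normalisation and zero-m 3j drop out of the ratio.
A: Δ: 0! 12! 2! / 15! → 1/1365; sum: t=0:+1/1209600 = 1/1209600; 3j²(6 1 7; -1 1 0) = Δ·Π!·Σ² = 1/65  (sign -1)
B: Δ: 0! 12! 2! / 15! → 1/1365; sum: t=0:+1/79833600 = 1/79833600; 3j²(6 1 7; -5 -1 6) = Δ·Π!·Σ² = 2/35  (sign -1)
I_A²/I_B² = (1/65)/(2/35) = 7/26

7/26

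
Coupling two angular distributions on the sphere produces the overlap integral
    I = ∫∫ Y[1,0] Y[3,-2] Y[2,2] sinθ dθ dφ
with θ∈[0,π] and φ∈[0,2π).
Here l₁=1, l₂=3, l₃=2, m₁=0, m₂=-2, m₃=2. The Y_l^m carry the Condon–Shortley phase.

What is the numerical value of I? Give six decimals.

Rules hold: Σm=0, L=6 even, 2≤2≤4.
N = 3·7·5 = 105
Δ = 2!·0!·4!/7! = 1/105
Racah Σ t=1..1: t=1:−1/4 = -1/4
⇒ 3j(1 3 2; 0 0 0)² = 3/35, sgn -1
Racah Σ t=1..1: t=1:−1/24 = -1/24
⇒ 3j(1 3 2; 0 -2 2)² = 1/21, sgn -1
4πI² = N·(3j₀)²·(3jₘ)² = 3/7
I = +1·√(0.428571/4π) = 0.18467439

0.184674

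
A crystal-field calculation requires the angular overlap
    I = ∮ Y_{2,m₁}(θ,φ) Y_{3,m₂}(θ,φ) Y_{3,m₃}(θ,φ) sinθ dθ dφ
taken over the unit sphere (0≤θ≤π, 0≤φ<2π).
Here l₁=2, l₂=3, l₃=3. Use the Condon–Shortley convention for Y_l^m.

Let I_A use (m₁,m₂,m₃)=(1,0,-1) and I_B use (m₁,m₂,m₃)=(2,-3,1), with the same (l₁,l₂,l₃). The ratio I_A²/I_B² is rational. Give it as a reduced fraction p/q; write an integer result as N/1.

1/5

l's match ⇒ only the (l;m) 3-j factors differ between A and B.
A: triangle coeff Δ(2,3,3) = 1/3780; Σ_t [0,1]: t=0:+1/12 t=1:−1/8 = -1/24; (3j)²=1/210 [(2 3 3; 1 0 -1)], sign=-1
B: triangle coeff Δ(2,3,3) = 1/3780; Σ_t [0,0]: t=0:+1/96 = 1/96; (3j)²=1/42 [(2 3 3; 2 -3 1)], sign=+1
I_A²/I_B² = (1/210)/(1/42) = 1/5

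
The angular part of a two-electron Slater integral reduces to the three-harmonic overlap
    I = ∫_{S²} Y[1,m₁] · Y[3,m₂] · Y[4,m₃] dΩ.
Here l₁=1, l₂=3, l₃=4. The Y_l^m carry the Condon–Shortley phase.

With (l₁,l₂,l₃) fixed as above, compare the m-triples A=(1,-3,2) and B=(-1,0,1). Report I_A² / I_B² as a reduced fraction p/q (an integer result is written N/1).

1/10

l's match ⇒ only the (l;m) 3-j factors differ between A and B.
A: triangle coeff Δ(1,3,4) = 1/252; Σ_t [0,0]: t=0:+1/1440 = 1/1440; (3j)²=1/252 [(1 3 4; 1 -3 2)], sign=+1
B: triangle coeff Δ(1,3,4) = 1/252; Σ_t [0,0]: t=0:+1/72 = 1/72; (3j)²=5/126 [(1 3 4; -1 0 1)], sign=-1
I_A²/I_B² = (1/252)/(5/126) = 1/10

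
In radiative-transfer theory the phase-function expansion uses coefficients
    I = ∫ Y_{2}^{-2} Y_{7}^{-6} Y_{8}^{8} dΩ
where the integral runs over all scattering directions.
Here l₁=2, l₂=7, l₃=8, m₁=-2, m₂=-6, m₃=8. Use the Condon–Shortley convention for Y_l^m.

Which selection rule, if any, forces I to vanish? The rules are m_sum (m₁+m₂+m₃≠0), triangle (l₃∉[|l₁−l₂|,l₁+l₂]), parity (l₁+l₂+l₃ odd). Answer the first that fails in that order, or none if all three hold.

azimuthal sum: -2 − 6 + 8 = 0  ✓
5 ≤ 8 ≤ 9 (triangle on l)  ✓
L = 2 + 7 + 8 = 17 (odd)  ✗

parity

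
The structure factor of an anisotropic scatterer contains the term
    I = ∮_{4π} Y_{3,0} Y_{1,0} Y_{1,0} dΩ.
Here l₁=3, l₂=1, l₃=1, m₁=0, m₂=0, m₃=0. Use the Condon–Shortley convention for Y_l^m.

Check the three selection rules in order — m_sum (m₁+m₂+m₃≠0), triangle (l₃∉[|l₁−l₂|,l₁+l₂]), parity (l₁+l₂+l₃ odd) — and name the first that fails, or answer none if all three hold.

triangle

azimuthal sum: 0 + 0 + 0 = 0  ✓
2 ≤ 1 ≤ 4 (triangle on l)  ✗
L = 3 + 1 + 1 = 5 (odd)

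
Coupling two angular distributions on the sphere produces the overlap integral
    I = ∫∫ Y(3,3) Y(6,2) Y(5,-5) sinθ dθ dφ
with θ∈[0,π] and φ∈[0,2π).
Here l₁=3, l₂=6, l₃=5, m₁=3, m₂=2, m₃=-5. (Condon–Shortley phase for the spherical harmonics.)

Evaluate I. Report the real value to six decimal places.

m-sum 0 ✓  L=14 even ✓  3≤5≤9 ✓
Π(2lᵢ+1) = 7×13×11 = 1001
triangle coeff Δ(3,6,5) = 1/675675
Σ_t [1,3]: t=1:−1/8640 t=2:+1/2304 t=3:−1/8640 = 7/34560
(3j)²=7/429 [(3 6 5; 0 0 0)], sign=-1
Σ_t [0,0]: t=0:+1/1935360 = 1/1935360
(3j)²=1/1001 [(3 6 5; 3 2 -5)], sign=+1
⇒ 4πI² = 7/429
I = (-1)√(7/429/(4π)) = -0.03603425

-0.036034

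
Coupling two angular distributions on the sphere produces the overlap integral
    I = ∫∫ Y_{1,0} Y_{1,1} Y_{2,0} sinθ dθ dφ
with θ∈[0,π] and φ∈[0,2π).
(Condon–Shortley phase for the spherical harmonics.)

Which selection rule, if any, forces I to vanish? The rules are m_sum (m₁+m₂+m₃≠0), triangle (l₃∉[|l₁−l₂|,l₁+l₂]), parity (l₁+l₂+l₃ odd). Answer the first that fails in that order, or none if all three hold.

m_sum

Σmᵢ = 1  ✗
l₃∈[|l₁−l₂|,l₁+l₂]=[0,2], have l₃=2
Σlᵢ = 4 ⇒ even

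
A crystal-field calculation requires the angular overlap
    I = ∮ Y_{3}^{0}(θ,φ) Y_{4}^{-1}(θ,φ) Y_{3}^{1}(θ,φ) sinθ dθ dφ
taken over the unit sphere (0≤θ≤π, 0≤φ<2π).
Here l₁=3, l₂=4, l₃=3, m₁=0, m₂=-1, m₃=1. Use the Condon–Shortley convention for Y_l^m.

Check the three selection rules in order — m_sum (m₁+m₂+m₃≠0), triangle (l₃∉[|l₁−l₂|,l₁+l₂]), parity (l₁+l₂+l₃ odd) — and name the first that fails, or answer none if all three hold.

none

m₁+m₂+m₃ = 0 − 1 + 1 = 0  ✓
triangle: |3−4|=1 ≤ l₃=3 ≤ 3+4=7  ✓
parity: l₁+l₂+l₃ = 10 is even  ✓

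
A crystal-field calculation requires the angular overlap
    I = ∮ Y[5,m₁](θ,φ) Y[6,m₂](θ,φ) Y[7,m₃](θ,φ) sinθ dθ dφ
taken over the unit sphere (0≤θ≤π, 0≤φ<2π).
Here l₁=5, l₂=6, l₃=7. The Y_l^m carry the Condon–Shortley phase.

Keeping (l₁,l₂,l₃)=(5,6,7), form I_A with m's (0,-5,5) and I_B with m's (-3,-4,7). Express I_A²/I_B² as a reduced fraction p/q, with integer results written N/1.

Same 5,6,7: normalisation and zero-m 3j drop out of the ratio.
A: Δ: 4! 6! 8! / 19! → 1/174594420; sum: t=0:+1/14515200 t=1:−1/11612160 = -1/58060800; 3j²(5 6 7; 0 -5 5) = Δ·Π!·Σ² = 55/58786  (sign -1)
B: Δ: 4! 6! 8! / 19! → 1/174594420; sum: t=2:+1/116121600 = 1/116121600; 3j²(5 6 7; -3 -4 7) = Δ·Π!·Σ² = 7/323  (sign +1)
I_A²/I_B² = (55/58786)/(7/323) = 55/1274

55/1274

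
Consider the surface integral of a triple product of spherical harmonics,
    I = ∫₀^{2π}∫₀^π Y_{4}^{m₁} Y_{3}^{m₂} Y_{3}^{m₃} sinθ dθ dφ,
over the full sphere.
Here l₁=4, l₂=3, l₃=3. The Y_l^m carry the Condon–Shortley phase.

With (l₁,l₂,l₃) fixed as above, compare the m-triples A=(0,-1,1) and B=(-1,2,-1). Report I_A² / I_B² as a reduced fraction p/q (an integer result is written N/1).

1/32

l's match ⇒ only the (l;m) 3-j factors differ between A and B.
A: triangle coeff Δ(4,3,3) = 1/34650; Σ_t [0,2]: t=0:+1/1152 t=1:−1/36 t=2:+1/32 = 5/1152; (3j)²=1/1386 [(4 3 3; 0 -1 1)], sign=+1
B: triangle coeff Δ(4,3,3) = 1/34650; Σ_t [3,4]: t=3:−1/48 t=4:+1/144 = -1/72; (3j)²=16/693 [(4 3 3; -1 2 -1)], sign=-1
I_A²/I_B² = (1/1386)/(16/693) = 1/32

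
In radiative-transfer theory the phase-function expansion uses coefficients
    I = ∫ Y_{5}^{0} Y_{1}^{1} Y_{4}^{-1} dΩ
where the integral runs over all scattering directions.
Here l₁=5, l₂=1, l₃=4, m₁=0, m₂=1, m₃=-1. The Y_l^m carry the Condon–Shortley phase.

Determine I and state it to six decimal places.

0.155288

Rules hold: Σm=0, L=10 even, 4≤4≤6.
N = 11·3·9 = 297
Δ = 2!·8!·0!/11! = 1/495
Racah Σ t=1..1: t=1:−1/576 = -1/576
⇒ 3j(5 1 4; 0 0 0)² = 5/99, sgn -1
Racah Σ t=2..2: t=2:+1/1440 = 1/1440
⇒ 3j(5 1 4; 0 1 -1)² = 2/99, sgn -1
4πI² = N·(3j₀)²·(3jₘ)² = 10/33
I = +1·√(0.30303/4π) = 0.15528807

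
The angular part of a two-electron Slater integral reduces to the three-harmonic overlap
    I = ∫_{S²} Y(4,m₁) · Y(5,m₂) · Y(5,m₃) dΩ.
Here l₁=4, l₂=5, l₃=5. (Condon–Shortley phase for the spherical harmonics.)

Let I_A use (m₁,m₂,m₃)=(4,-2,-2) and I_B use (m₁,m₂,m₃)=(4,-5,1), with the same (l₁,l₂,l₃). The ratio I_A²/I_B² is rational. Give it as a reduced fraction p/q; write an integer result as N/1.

Shared (l₁,l₂,l₃)=(4,5,5): N and (l;000)² cancel in I_A²/I_B².
A: Δ = 4!·4!·6!/15! = 1/3153150; Racah Σ t=0..0: t=0:+1/20736 = 1/20736; ⇒ 3j(4 5 5; 4 -2 -2)² = 35/1287, sgn -1
B: Δ = 4!·4!·6!/15! = 1/3153150; Racah Σ t=0..0: t=0:+1/414720 = 1/414720; ⇒ 3j(4 5 5; 4 -5 1)² = 2/429, sgn +1
I_A²/I_B² = (35/1287)/(2/429) = 35/6

35/6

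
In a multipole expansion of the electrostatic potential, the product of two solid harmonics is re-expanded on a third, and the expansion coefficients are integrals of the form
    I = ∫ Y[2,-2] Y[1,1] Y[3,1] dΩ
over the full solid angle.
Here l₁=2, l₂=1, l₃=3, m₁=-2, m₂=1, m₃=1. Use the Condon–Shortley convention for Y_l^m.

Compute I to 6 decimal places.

-0.082589

m-sum 0 ✓  L=6 even ✓  1≤3≤3 ✓
Π(2lᵢ+1) = 5×3×7 = 105
triangle coeff Δ(2,1,3) = 1/105
Σ_t [0,0]: t=0:+1/4 = 1/4
(3j)²=3/35 [(2 1 3; 0 0 0)], sign=-1
Σ_t [0,0]: t=0:+1/48 = 1/48
(3j)²=1/105 [(2 1 3; -2 1 1)], sign=+1
⇒ 4πI² = 3/35
I = (-1)√(3/35/(4π)) = -0.08258890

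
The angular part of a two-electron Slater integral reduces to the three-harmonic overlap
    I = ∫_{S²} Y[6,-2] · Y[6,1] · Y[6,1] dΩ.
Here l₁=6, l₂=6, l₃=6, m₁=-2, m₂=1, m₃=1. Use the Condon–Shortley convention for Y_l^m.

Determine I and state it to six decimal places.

0.117335

Rules hold: Σm=0, L=18 even, 0≤6≤12.
N = 13·13·13 = 2197
Δ = 6!·6!·6!/19! = 1/325909584
Racah Σ t=0..6: t=0:+1/373248000 t=1:−1/1728000 t=2:+1/110592 t=3:−1/46656 t=4:+1/110592 t=5:−1/1728000 t=6:+1/373248000 = -7/1555200
⇒ 3j(6 6 6; 0 0 0)² = 400/46189, sgn -1
Racah Σ t=2..6: t=2:+1/4147200 t=3:−1/207360 t=4:+1/82944 t=5:−1/207360 t=6:+1/4147200 = 1/345600
⇒ 3j(6 6 6; -2 1 1)² = 420/46189, sgn -1
4πI² = N·(3j₀)²·(3jₘ)² = 2184000/12623809
I = +1·√(0.173006/4π) = 0.11733462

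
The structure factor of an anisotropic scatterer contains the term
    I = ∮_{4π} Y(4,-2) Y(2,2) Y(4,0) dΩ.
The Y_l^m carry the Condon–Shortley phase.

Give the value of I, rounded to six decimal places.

Checks pass: Σm=0; 10 even; l₃=4∈[2,6].
(2·4+1)(2·2+1)(2·4+1) = 405
Δ: 2! 6! 2! / 11! → 1/13860
sum: t=0:+1/192 t=1:−1/36 t=2:+1/192 = -5/288
3j²(4 2 4; 0 0 0) = Δ·Π!·Σ² = 20/693  (sign -1)
sum: t=2:+1/192 = 1/192
3j²(4 2 4; -2 2 0) = Δ·Π!·Σ² = 3/77  (sign +1)
combine: 4πI² = 405·20/693·3/77 = 2700/5929
take √, sign -1: I = -0.19036462

-0.190365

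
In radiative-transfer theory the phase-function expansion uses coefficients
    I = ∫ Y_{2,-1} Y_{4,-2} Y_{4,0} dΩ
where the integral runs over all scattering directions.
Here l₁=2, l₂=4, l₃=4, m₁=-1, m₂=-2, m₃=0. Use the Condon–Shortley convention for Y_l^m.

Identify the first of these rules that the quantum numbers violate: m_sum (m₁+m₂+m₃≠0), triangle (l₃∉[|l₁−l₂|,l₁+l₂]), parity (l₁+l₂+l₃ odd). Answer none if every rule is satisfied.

azimuthal sum: -1 − 2 + 0 = -3  ✗
2 ≤ 4 ≤ 6 (triangle on l)
L = 2 + 4 + 4 = 10 (even)

m_sum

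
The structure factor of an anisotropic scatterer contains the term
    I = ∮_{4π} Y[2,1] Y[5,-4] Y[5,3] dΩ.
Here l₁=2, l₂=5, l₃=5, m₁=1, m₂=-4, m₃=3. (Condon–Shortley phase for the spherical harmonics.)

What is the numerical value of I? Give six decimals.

0.196098

m-sum 0 ✓  L=12 even ✓  3≤5≤7 ✓
Π(2lᵢ+1) = 5×11×11 = 605
triangle coeff Δ(2,5,5) = 1/38610
Σ_t [0,2]: t=0:+1/2880 t=1:−1/576 t=2:+1/2880 = -1/960
(3j)²=10/429 [(2 5 5; 0 0 0)], sign=+1
Σ_t [0,1]: t=0:+1/10080 t=1:−1/80640 = 1/11520
(3j)²=49/1430 [(2 5 5; 1 -4 3)], sign=+1
⇒ 4πI² = 245/507
I = (+1)√(245/507/(4π)) = 0.19609844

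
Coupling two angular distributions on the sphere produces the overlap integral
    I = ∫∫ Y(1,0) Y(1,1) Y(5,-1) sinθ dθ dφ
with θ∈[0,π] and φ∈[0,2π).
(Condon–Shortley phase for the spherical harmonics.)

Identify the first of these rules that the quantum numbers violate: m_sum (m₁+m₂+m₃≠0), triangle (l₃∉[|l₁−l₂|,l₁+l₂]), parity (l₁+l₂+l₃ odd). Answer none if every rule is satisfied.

m₁+m₂+m₃ = 0 + 1 − 1 = 0  ✓
triangle: |1−1|=0 ≤ l₃=5 ≤ 1+1=2  ✗
parity: l₁+l₂+l₃ = 7 is odd

triangle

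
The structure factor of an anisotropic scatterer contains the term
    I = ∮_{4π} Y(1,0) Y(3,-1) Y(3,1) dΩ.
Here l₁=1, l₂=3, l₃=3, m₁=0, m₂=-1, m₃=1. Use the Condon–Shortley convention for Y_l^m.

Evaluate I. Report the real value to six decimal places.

0.000000

l₁+l₂+l₃=7 is odd: 3j(l;000)=0 ⇒ I=0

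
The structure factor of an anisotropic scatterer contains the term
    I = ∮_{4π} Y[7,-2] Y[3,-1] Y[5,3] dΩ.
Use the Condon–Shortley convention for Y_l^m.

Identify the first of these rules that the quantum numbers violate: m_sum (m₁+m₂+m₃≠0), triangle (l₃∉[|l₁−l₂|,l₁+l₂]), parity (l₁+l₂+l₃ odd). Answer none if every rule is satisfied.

m₁+m₂+m₃ = -2 − 1 + 3 = 0  ✓
triangle: |7−3|=4 ≤ l₃=5 ≤ 7+3=10  ✓
parity: l₁+l₂+l₃ = 15 is odd  ✗

parity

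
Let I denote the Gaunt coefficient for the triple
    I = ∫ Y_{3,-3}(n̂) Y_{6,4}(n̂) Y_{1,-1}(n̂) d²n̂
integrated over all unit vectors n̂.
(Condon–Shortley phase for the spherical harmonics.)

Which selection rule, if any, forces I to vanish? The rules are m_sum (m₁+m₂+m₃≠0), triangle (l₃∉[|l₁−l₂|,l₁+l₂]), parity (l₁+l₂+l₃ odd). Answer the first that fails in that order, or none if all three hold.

triangle

m₁+m₂+m₃ = -3 + 4 − 1 = 0  ✓
triangle: |3−6|=3 ≤ l₃=1 ≤ 3+6=9  ✗
parity: l₁+l₂+l₃ = 10 is even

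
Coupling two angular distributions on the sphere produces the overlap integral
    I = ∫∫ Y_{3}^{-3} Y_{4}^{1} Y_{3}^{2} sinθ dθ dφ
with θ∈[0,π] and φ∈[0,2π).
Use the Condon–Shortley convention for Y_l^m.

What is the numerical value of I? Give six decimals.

0.140463

Rules hold: Σm=0, L=10 even, 1≤3≤7.
N = 7·9·7 = 441
Δ = 4!·2!·4!/11! = 1/34650
Racah Σ t=1..3: t=1:−1/72 t=2:+1/16 t=3:−1/72 = 5/144
⇒ 3j(3 4 3; 0 0 0)² = 2/77, sgn -1
Racah Σ t=4..4: t=4:+1/288 = 1/288
⇒ 3j(3 4 3; -3 1 2)² = 5/231, sgn -1
4πI² = N·(3j₀)²·(3jₘ)² = 30/121
I = +1·√(0.247934/4π) = 0.14046335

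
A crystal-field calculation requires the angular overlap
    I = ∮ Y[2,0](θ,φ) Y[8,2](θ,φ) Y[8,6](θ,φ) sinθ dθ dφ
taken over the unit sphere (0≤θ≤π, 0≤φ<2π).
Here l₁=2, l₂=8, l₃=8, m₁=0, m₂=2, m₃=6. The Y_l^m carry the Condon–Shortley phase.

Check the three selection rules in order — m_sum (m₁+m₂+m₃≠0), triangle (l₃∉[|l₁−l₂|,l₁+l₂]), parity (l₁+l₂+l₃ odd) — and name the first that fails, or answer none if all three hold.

m_sum

Σmᵢ = 8  ✗
l₃∈[|l₁−l₂|,l₁+l₂]=[6,10], have l₃=8
Σlᵢ = 18 ⇒ even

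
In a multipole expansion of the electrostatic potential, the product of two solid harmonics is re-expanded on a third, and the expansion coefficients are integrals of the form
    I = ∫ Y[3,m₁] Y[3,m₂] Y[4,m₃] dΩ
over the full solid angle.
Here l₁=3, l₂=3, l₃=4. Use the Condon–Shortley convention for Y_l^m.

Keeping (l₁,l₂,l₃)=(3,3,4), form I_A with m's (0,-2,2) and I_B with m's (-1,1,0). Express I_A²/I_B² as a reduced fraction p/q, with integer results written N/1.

3/1

Shared (l₁,l₂,l₃)=(3,3,4): N and (l;000)² cancel in I_A²/I_B².
A: Δ = 2!·4!·4!/11! = 1/34650; Racah Σ t=0..1: t=0:+1/72 t=1:−1/96 = 1/288; ⇒ 3j(3 3 4; 0 -2 2)² = 1/462, sgn +1
B: Δ = 2!·4!·4!/11! = 1/34650; Racah Σ t=0..2: t=0:+1/1152 t=1:−1/36 t=2:+1/32 = 5/1152; ⇒ 3j(3 3 4; -1 1 0)² = 1/1386, sgn +1
I_A²/I_B² = (1/462)/(1/1386) = 3/1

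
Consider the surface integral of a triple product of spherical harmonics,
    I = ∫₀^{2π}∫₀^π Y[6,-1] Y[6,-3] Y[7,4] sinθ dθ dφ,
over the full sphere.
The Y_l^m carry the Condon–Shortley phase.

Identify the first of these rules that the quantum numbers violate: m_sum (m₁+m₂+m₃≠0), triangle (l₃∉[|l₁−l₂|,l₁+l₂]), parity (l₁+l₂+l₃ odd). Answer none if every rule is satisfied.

Σmᵢ = 0  ✓
l₃∈[|l₁−l₂|,l₁+l₂]=[0,12], have l₃=7  ✓
Σlᵢ = 19 ⇒ odd  ✗

parity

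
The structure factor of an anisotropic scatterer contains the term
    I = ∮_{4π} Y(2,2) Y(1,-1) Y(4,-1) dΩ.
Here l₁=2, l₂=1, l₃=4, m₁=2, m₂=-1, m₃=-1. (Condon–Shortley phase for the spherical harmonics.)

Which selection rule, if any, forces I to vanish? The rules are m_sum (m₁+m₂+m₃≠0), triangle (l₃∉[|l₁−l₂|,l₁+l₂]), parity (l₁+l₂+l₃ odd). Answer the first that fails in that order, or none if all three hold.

m₁+m₂+m₃ = 2 − 1 − 1 = 0  ✓
triangle: |2−1|=1 ≤ l₃=4 ≤ 2+1=3  ✗
parity: l₁+l₂+l₃ = 7 is odd

triangle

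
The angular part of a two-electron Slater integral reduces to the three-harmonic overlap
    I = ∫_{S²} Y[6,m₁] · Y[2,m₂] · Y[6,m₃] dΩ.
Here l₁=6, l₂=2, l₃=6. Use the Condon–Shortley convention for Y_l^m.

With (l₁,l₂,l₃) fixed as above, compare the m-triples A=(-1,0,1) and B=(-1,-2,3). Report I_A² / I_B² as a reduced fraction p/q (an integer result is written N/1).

169/240

Shared (l₁,l₂,l₃)=(6,2,6): N and (l;000)² cancel in I_A²/I_B².
A: Δ = 2!·10!·2!/15! = 1/90090; Racah Σ t=0..2: t=0:+1/120960 t=1:−1/17280 t=2:+1/57600 = -13/403200; ⇒ 3j(6 2 6; -1 0 1)² = 13/770, sgn +1
B: Δ = 2!·10!·2!/15! = 1/90090; Racah Σ t=0..0: t=0:+1/120960 = 1/120960; ⇒ 3j(6 2 6; -1 -2 3)² = 24/1001, sgn -1
I_A²/I_B² = (13/770)/(24/1001) = 169/240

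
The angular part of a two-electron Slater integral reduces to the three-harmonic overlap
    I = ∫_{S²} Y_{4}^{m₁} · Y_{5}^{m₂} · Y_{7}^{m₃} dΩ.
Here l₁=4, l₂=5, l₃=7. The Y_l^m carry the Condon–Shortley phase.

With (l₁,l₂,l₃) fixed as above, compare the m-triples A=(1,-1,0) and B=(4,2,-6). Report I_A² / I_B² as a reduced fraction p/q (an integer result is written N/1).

l's match ⇒ only the (l;m) 3-j factors differ between A and B.
A: triangle coeff Δ(4,5,7) = 1/6126120; Σ_t [0,2]: t=0:+1/41472 t=1:−1/34560 t=2:+1/345600 = -1/518400; (3j)²=7/36465 [(4 5 7; 1 -1 0)], sign=+1
B: triangle coeff Δ(4,5,7) = 1/6126120; Σ_t [0,0]: t=0:+1/7257600 = 1/7257600; (3j)²=2/85 [(4 5 7; 4 2 -6)], sign=-1
I_A²/I_B² = (7/36465)/(2/85) = 7/858

7/858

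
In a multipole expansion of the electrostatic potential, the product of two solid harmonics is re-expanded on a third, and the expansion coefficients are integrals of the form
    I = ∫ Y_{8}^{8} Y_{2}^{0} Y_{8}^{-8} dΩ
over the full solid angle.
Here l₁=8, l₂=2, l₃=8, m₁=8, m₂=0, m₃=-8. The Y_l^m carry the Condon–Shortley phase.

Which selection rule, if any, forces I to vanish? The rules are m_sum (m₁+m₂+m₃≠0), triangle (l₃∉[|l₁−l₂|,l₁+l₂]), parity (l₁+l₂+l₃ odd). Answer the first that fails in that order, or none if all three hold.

none

Σmᵢ = 0  ✓
l₃∈[|l₁−l₂|,l₁+l₂]=[6,10], have l₃=8  ✓
Σlᵢ = 18 ⇒ even  ✓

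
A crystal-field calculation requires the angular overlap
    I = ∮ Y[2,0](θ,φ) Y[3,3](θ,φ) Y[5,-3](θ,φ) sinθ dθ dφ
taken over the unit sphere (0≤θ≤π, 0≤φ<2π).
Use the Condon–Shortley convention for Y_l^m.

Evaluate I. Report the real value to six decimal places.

m-sum 0 ✓  L=10 even ✓  1≤5≤5 ✓
Π(2lᵢ+1) = 5×7×11 = 385
triangle coeff Δ(2,3,5) = 1/2310
Σ_t [0,0]: t=0:+1/144 = 1/144
(3j)²=10/231 [(2 3 5; 0 0 0)], sign=-1
Σ_t [0,0]: t=0:+1/2880 = 1/2880
(3j)²=2/165 [(2 3 5; 0 3 -3)], sign=+1
⇒ 4πI² = 20/99
I = (-1)√(20/99/(4π)) = -0.12679218

-0.126792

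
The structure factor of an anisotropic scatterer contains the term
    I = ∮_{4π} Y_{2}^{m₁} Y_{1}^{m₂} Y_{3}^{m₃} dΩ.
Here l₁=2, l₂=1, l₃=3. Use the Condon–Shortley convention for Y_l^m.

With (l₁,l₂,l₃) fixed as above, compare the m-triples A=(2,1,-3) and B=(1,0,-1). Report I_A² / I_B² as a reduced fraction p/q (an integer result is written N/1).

15/8

Same 2,1,3: normalisation and zero-m 3j drop out of the ratio.
A: Δ: 0! 4! 2! / 7! → 1/105; sum: t=0:+1/48 = 1/48; 3j²(2 1 3; 2 1 -3) = Δ·Π!·Σ² = 1/7  (sign +1)
B: Δ: 0! 4! 2! / 7! → 1/105; sum: t=0:+1/6 = 1/6; 3j²(2 1 3; 1 0 -1) = Δ·Π!·Σ² = 8/105  (sign +1)
I_A²/I_B² = (1/7)/(8/105) = 15/8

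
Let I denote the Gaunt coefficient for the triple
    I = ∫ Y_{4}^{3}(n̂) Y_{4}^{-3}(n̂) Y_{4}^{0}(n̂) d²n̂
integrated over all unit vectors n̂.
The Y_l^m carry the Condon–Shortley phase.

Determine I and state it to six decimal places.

Rules hold: Σm=0, L=12 even, 0≤4≤8.
N = 9·9·9 = 729
Δ = 4!·4!·4!/13! = 1/450450
Racah Σ t=0..4: t=0:+1/13824 t=1:−1/216 t=2:+1/64 t=3:−1/216 t=4:+1/13824 = 5/768
⇒ 3j(4 4 4; 0 0 0)² = 18/1001, sgn +1
Racah Σ t=0..1: t=0:+1/864 t=1:−1/3456 = 1/1152
⇒ 3j(4 4 4; 3 -3 0)² = 7/286, sgn +1
4πI² = N·(3j₀)²·(3jₘ)² = 6561/20449
I = +1·√(0.320847/4π) = 0.15978796

0.159788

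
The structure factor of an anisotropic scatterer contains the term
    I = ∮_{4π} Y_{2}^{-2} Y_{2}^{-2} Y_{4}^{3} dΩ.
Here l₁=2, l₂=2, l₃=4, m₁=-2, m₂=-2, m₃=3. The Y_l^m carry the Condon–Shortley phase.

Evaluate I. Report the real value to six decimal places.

0.000000

-2 − 2 + 3 = -1 ≠ 0: azimuthal integral kills it; I = 0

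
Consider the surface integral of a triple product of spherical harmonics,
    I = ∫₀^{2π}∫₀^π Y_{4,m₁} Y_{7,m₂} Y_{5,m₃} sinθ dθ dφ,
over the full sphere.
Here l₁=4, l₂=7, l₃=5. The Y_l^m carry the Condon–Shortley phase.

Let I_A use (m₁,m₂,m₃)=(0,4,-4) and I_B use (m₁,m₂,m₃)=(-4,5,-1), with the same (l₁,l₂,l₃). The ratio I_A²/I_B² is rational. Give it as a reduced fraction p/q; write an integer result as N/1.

Shared (l₁,l₂,l₃)=(4,7,5): N and (l;000)² cancel in I_A²/I_B².
A: Δ = 6!·2!·8!/17! = 1/6126120; Racah Σ t=3..4: t=3:−1/1451520 t=4:+1/483840 = 1/725760; ⇒ 3j(4 7 5; 0 4 -4)² = 24/1547, sgn -1
B: Δ = 6!·2!·8!/17! = 1/6126120; Racah Σ t=6..6: t=6:+1/2073600 = 1/2073600; ⇒ 3j(4 7 5; -4 5 -1)² = 28/1105, sgn +1
I_A²/I_B² = (24/1547)/(28/1105) = 30/49

30/49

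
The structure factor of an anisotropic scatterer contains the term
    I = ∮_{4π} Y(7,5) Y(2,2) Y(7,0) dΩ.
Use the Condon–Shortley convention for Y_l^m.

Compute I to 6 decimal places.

0.000000

Σmᵢ = 7 ≠ 0, so the φ-integral vanishes; I = 0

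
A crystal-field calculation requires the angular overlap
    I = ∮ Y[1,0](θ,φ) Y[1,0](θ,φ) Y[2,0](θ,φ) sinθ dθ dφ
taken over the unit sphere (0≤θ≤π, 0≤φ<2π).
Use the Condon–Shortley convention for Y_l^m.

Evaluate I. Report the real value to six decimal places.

0.252313

Checks pass: Σm=0; 4 even; l₃=2∈[0,2].
(2·1+1)(2·1+1)(2·2+1) = 45
Δ: 0! 2! 2! / 5! → 1/30
sum: t=0:+1/1 = 1/1
3j²(1 1 2; 0 0 0) = Δ·Π!·Σ² = 2/15  (sign +1)
(m-triple is (0,0,0) — same symbol as above.)
combine: 4πI² = 45·2/15·2/15 = 4/5
take √, sign +1: I = 0.25231325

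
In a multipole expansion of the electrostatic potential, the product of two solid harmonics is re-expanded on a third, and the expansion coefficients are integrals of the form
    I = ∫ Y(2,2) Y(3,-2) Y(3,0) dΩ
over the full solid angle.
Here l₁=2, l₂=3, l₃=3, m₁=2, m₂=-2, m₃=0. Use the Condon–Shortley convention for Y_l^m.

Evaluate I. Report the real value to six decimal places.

-0.188063

Rules hold: Σm=0, L=8 even, 1≤3≤5.
N = 5·7·7 = 245
Δ = 2!·2!·4!/9! = 1/3780
Racah Σ t=0..2: t=0:+1/24 t=1:−1/4 t=2:+1/24 = -1/6
⇒ 3j(2 3 3; 0 0 0)² = 4/105, sgn +1
Racah Σ t=0..0: t=0:+1/24 = 1/24
⇒ 3j(2 3 3; 2 -2 0)² = 1/21, sgn -1
4πI² = N·(3j₀)²·(3jₘ)² = 4/9
I = -1·√(0.444444/4π) = -0.18806319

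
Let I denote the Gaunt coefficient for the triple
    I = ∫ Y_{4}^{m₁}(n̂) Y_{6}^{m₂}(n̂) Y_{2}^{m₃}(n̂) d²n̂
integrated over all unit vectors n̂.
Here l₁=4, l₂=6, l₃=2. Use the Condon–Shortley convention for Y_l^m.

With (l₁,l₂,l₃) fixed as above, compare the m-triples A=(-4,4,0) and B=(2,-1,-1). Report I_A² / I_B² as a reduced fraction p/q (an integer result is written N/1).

l's match ⇒ only the (l;m) 3-j factors differ between A and B.
A: triangle coeff Δ(4,6,2) = 1/6435; Σ_t [8,8]: t=8:+1/161280 = 1/161280; (3j)²=1/143 [(4 6 2; -4 4 0)], sign=+1
B: triangle coeff Δ(4,6,2) = 1/6435; Σ_t [2,2]: t=2:+1/8640 = 1/8640; (3j)²=14/1287 [(4 6 2; 2 -1 -1)], sign=-1
I_A²/I_B² = (1/143)/(14/1287) = 9/14

9/14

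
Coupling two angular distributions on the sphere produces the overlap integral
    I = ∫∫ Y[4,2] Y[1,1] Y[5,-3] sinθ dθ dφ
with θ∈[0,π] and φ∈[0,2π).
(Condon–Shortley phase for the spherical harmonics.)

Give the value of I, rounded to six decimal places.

-0.259847

m-sum 0 ✓  L=10 even ✓  3≤5≤5 ✓
Π(2lᵢ+1) = 9×3×11 = 297
triangle coeff Δ(4,1,5) = 1/495
Σ_t [0,0]: t=0:+1/576 = 1/576
(3j)²=5/99 [(4 1 5; 0 0 0)], sign=-1
Σ_t [0,0]: t=0:+1/2880 = 1/2880
(3j)²=28/495 [(4 1 5; 2 1 -3)], sign=+1
⇒ 4πI² = 28/33
I = (-1)√(28/33/(4π)) = -0.25984664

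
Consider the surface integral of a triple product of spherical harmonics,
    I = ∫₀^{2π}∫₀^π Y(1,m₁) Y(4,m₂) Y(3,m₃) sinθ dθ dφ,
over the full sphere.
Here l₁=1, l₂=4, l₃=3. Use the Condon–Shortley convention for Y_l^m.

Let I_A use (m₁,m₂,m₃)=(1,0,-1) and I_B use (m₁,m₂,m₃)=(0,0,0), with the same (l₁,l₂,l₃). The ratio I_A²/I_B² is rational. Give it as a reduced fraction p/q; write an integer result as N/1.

3/8

l's match ⇒ only the (l;m) 3-j factors differ between A and B.
A: triangle coeff Δ(1,4,3) = 1/252; Σ_t [0,0]: t=0:+1/96 = 1/96; (3j)²=1/42 [(1 4 3; 1 0 -1)], sign=+1
B: triangle coeff Δ(1,4,3) = 1/252; Σ_t [1,1]: t=1:−1/36 = -1/36; (3j)²=4/63 [(1 4 3; 0 0 0)], sign=+1
I_A²/I_B² = (1/42)/(4/63) = 3/8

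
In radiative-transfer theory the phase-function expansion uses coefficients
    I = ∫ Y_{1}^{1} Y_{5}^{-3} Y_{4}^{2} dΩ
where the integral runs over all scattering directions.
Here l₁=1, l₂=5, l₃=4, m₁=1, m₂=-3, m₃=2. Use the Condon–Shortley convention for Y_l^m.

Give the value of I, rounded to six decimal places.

Rules hold: Σm=0, L=10 even, 4≤4≤6.
N = 3·11·9 = 297
Δ = 2!·0!·8!/11! = 1/495
Racah Σ t=1..1: t=1:−1/576 = -1/576
⇒ 3j(1 5 4; 0 0 0)² = 5/99, sgn -1
Racah Σ t=0..0: t=0:+1/2880 = 1/2880
⇒ 3j(1 5 4; 1 -3 2)² = 28/495, sgn +1
4πI² = N·(3j₀)²·(3jₘ)² = 28/33
I = -1·√(0.848485/4π) = -0.25984664

-0.259847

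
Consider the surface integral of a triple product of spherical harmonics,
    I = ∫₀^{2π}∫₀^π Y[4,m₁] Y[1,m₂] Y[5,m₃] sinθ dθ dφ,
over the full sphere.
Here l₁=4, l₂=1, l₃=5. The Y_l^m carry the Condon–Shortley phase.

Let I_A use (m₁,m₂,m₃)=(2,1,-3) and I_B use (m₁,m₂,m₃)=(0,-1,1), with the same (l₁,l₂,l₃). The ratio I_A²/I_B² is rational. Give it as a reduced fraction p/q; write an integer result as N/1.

l's match ⇒ only the (l;m) 3-j factors differ between A and B.
A: triangle coeff Δ(4,1,5) = 1/495; Σ_t [0,0]: t=0:+1/2880 = 1/2880; (3j)²=28/495 [(4 1 5; 2 1 -3)], sign=+1
B: triangle coeff Δ(4,1,5) = 1/495; Σ_t [0,0]: t=0:+1/1152 = 1/1152; (3j)²=1/33 [(4 1 5; 0 -1 1)], sign=+1
I_A²/I_B² = (28/495)/(1/33) = 28/15

28/15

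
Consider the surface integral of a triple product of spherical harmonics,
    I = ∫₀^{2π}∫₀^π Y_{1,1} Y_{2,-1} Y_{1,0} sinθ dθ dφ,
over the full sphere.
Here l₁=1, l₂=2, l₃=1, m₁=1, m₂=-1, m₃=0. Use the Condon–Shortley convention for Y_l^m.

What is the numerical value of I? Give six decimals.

Rules hold: Σm=0, L=4 even, 1≤1≤3.
N = 3·5·3 = 45
Δ = 2!·0!·2!/5! = 1/30
Racah Σ t=1..1: t=1:−1/1 = -1/1
⇒ 3j(1 2 1; 0 0 0)² = 2/15, sgn +1
Racah Σ t=0..0: t=0:+1/2 = 1/2
⇒ 3j(1 2 1; 1 -1 0)² = 1/10, sgn -1
4πI² = N·(3j₀)²·(3jₘ)² = 3/5
I = -1·√(0.6/4π) = -0.21850969

-0.218510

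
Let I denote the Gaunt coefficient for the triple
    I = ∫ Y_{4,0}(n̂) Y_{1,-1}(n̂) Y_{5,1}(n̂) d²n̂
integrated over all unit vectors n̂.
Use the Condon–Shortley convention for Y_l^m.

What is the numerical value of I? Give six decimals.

Checks pass: Σm=0; 10 even; l₃=5∈[3,5].
(2·4+1)(2·1+1)(2·5+1) = 297
Δ: 0! 8! 2! / 11! → 1/495
sum: t=0:+1/576 = 1/576
3j²(4 1 5; 0 0 0) = Δ·Π!·Σ² = 5/99  (sign -1)
sum: t=0:+1/1152 = 1/1152
3j²(4 1 5; 0 -1 1) = Δ·Π!·Σ² = 1/33  (sign +1)
combine: 4πI² = 297·5/99·1/33 = 5/11
take √, sign -1: I = -0.19018827

-0.190188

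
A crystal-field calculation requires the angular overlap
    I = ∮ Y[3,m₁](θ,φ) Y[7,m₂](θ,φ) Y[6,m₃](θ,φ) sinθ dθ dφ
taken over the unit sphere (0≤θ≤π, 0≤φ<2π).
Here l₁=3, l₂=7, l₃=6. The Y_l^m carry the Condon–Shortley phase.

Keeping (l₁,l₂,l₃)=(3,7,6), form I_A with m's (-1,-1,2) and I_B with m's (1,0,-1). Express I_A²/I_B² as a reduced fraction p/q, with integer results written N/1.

2645/28

Same 3,7,6: normalisation and zero-m 3j drop out of the ratio.
A: Δ: 4! 2! 10! / 17! → 1/2042040; sum: t=2:+1/138240 t=3:−1/181440 t=4:+1/3870720 = 23/11612160; 3j²(3 7 6; -1 -1 2) = Δ·Π!·Σ² = 529/204204  (sign +1)
B: Δ: 4! 2! 10! / 17! → 1/2042040; sum: t=0:+1/1451520 t=1:−1/103680 t=2:+1/115200 = -1/3628800; 3j²(3 7 6; 1 0 -1) = Δ·Π!·Σ² = 1/36465  (sign +1)
I_A²/I_B² = (529/204204)/(1/36465) = 2645/28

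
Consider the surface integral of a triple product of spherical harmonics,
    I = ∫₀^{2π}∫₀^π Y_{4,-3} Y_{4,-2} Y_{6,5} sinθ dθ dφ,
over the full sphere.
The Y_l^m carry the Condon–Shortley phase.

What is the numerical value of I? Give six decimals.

-0.100084

Rules hold: Σm=0, L=14 even, 0≤6≤8.
N = 9·9·13 = 1053
Δ = 2!·6!·6!/15! = 1/1261260
Racah Σ t=0..2: t=0:+1/4608 t=1:−1/1296 t=2:+1/4608 = -7/20736
⇒ 3j(4 4 6; 0 0 0)² = 20/1287, sgn -1
Racah Σ t=1..2: t=1:−1/86400 t=2:+1/172800 = -1/172800
⇒ 3j(4 4 6; -3 -2 5)² = 1/130, sgn +1
4πI² = N·(3j₀)²·(3jₘ)² = 18/143
I = -1·√(0.125874/4π) = -0.10008369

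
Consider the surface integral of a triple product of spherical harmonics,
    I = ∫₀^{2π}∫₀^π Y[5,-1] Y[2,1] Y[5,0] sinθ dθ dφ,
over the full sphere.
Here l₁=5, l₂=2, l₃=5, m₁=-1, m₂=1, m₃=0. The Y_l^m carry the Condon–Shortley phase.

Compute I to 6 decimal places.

-0.036166

Checks pass: Σm=0; 12 even; l₃=5∈[3,7].
(2·5+1)(2·2+1)(2·5+1) = 605
Δ: 2! 8! 2! / 13! → 1/38610
sum: t=0:+1/2880 t=1:−1/576 t=2:+1/2880 = -1/960
3j²(5 2 5; 0 0 0) = Δ·Π!·Σ² = 10/429  (sign +1)
sum: t=1:−1/1440 t=2:+1/1152 = 1/5760
3j²(5 2 5; -1 1 0) = Δ·Π!·Σ² = 1/858  (sign -1)
combine: 4πI² = 605·10/429·1/858 = 25/1521
take √, sign -1: I = -0.03616600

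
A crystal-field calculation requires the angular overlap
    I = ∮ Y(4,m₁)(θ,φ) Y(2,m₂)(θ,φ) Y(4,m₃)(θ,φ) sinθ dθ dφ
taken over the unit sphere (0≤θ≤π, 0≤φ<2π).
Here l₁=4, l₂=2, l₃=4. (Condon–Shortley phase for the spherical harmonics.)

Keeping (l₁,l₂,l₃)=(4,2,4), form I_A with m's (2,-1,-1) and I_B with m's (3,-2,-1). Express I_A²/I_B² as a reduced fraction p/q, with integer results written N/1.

9/14

Same 4,2,4: normalisation and zero-m 3j drop out of the ratio.
A: Δ: 2! 6! 2! / 11! → 1/13860; sum: t=0:+1/96 t=1:−1/240 = 1/160; 3j²(4 2 4; 2 -1 -1) = Δ·Π!·Σ² = 27/1540  (sign -1)
B: Δ: 2! 6! 2! / 11! → 1/13860; sum: t=0:+1/480 = 1/480; 3j²(4 2 4; 3 -2 -1) = Δ·Π!·Σ² = 3/110  (sign -1)
I_A²/I_B² = (27/1540)/(3/110) = 9/14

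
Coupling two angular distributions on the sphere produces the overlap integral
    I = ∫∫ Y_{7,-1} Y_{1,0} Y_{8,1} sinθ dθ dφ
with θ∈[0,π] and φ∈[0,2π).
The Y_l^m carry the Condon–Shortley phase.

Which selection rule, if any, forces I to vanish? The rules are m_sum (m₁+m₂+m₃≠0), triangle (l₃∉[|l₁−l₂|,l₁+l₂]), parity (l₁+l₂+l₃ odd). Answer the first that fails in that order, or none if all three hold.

m₁+m₂+m₃ = -1 + 0 + 1 = 0  ✓
triangle: |7−1|=6 ≤ l₃=8 ≤ 7+1=8  ✓
parity: l₁+l₂+l₃ = 16 is even  ✓

none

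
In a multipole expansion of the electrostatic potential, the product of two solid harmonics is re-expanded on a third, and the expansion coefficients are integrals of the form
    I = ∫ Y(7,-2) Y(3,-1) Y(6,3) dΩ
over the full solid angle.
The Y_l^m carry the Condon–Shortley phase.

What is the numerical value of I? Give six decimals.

m-sum 0 ✓  L=16 even ✓  4≤6≤10 ✓
Π(2lᵢ+1) = 15×7×13 = 1365
triangle coeff Δ(7,3,6) = 1/2042040
Σ_t [1,3]: t=1:−1/207360 t=2:+1/57600 t=3:−1/207360 = 1/129600
(3j)²=168/12155 [(7 3 6; 0 0 0)], sign=+1
Σ_t [0,2]: t=0:+1/17418240 t=1:−1/483840 t=2:+1/241920 = 37/17418240
(3j)²=1369/136136 [(7 3 6; -2 -1 3)], sign=-1
⇒ 4πI² = 86247/454597
I = (-1)√(86247/454597/(4π)) = -0.12287224

-0.122872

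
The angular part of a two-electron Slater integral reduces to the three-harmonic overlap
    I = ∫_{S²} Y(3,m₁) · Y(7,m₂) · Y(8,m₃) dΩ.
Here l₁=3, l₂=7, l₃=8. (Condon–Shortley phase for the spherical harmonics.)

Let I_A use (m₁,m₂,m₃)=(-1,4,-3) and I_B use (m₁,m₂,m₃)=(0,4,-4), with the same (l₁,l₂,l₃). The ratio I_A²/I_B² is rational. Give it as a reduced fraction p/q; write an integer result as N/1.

l's match ⇒ only the (l;m) 3-j factors differ between A and B.
A: triangle coeff Δ(3,7,8) = 1/5290740; Σ_t [0,2]: t=0:+1/1916006400 t=1:−1/43545600 t=2:+1/17418240 = 67/1916006400; (3j)²=4489/352716 [(3 7 8; -1 4 -3)], sign=-1
B: triangle coeff Δ(3,7,8) = 1/5290740; Σ_t [0,2]: t=0:+1/479001600 t=1:−1/29030400 t=2:+1/26127360 = 17/2874009600; (3j)²=17/25935 [(3 7 8; 0 4 -4)], sign=+1
I_A²/I_B² = (4489/352716)/(17/25935) = 22445/1156

22445/1156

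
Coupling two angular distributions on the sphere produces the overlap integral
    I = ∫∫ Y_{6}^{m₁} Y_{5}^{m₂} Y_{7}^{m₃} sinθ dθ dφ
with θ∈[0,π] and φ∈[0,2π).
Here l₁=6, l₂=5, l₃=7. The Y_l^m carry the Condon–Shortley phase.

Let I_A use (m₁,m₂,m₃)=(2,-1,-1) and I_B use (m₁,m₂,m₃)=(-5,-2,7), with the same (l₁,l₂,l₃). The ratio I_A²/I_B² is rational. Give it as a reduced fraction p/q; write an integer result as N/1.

Shared (l₁,l₂,l₃)=(6,5,7): N and (l;000)² cancel in I_A²/I_B².
A: Δ = 4!·8!·6!/19! = 1/174594420; Racah Σ t=0..4: t=0:+1/663552 t=1:−1/155520 t=2:+1/276480 t=3:−1/3628800 t=4:+1/696729600 = -367/232243200; ⇒ 3j(6 5 7; 2 -1 -1)² = 134689/19399380, sgn -1
B: Δ = 4!·8!·6!/19! = 1/174594420; Racah Σ t=3..3: t=3:−1/174182400 = -1/174182400; ⇒ 3j(6 5 7; -5 -2 7)² = 77/3876, sgn -1
I_A²/I_B² = (134689/19399380)/(77/3876) = 134689/385385

134689/385385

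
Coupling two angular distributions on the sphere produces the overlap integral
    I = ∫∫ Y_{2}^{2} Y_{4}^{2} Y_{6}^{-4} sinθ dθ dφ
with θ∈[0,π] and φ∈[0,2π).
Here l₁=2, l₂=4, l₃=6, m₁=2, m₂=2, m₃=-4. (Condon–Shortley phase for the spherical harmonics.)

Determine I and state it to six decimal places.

0.230476

Checks pass: Σm=0; 12 even; l₃=6∈[2,6].
(2·2+1)(2·4+1)(2·6+1) = 585
Δ: 0! 4! 8! / 13! → 1/6435
sum: t=0:+1/2304 = 1/2304
3j²(2 4 6; 0 0 0) = Δ·Π!·Σ² = 5/143  (sign +1)
sum: t=0:+1/34560 = 1/34560
3j²(2 4 6; 2 2 -4) = Δ·Π!·Σ² = 14/429  (sign +1)
combine: 4πI² = 585·5/143·14/429 = 1050/1573
take √, sign +1: I = 0.23047581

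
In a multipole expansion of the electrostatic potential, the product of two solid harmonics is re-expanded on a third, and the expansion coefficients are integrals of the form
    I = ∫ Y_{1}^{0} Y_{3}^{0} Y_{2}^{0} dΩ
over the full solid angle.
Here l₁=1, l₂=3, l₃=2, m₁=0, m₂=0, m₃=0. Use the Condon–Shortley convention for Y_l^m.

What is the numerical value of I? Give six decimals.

0.247767

Checks pass: Σm=0; 6 even; l₃=2∈[2,4].
(2·1+1)(2·3+1)(2·2+1) = 105
Δ: 2! 0! 4! / 7! → 1/105
sum: t=1:−1/4 = -1/4
3j²(1 3 2; 0 0 0) = Δ·Π!·Σ² = 3/35  (sign -1)
(m-triple is (0,0,0) — same symbol as above.)
combine: 4πI² = 105·3/35·3/35 = 27/35
take √, sign +1: I = 0.24776670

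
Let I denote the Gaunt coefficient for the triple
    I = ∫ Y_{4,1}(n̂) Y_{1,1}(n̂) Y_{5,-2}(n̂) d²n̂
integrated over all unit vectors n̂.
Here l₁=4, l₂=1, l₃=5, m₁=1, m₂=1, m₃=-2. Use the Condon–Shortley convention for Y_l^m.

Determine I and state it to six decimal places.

0.225034

m-sum 0 ✓  L=10 even ✓  3≤5≤5 ✓
Π(2lᵢ+1) = 9×3×11 = 297
triangle coeff Δ(4,1,5) = 1/495
Σ_t [0,0]: t=0:+1/576 = 1/576
(3j)²=5/99 [(4 1 5; 0 0 0)], sign=-1
Σ_t [0,0]: t=0:+1/1440 = 1/1440
(3j)²=7/165 [(4 1 5; 1 1 -2)], sign=-1
⇒ 4πI² = 7/11
I = (+1)√(7/11/(4π)) = 0.22503380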